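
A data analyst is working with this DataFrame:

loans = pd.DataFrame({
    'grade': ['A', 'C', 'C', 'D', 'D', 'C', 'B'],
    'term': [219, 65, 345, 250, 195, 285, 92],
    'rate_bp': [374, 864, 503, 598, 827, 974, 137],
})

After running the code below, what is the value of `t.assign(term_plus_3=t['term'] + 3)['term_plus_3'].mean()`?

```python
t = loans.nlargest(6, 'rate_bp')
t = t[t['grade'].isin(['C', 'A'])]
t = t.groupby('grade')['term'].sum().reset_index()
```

take 6 rows with largest rate_bp:
  grade  term  rate_bp
5     C   285      974
1     C    65      864
4     D   195      827
3     D   250      598
2     C   345      503
0     A   219      374
filter rows where grade in ['C', 'A']:
  grade  term  rate_bp
5     C   285      974
1     C    65      864
2     C   345      503
0     A   219      374
group by grade, sum of term:
grade
A    219
C    695
Name: term, dtype: int64
reset_index():
  grade  term
0     A   219
1     C   695
add column term_plus_3 = t['term'] + 3:
  grade  term  term_plus_3
0     A   219          222
1     C   695          698
Finally, mean of column 'term_plus_3' = 460.0.

460.0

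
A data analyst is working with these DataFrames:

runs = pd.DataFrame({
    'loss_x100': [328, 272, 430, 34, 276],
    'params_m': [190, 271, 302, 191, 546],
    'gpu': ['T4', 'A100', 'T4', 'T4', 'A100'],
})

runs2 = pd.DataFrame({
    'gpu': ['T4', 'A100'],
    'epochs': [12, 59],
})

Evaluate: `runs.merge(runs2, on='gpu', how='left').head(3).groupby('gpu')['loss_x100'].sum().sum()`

1030

merge on 'gpu' (how='left') → 5 rows:
   loss_x100  params_m   gpu  epochs
0        328       190    T4      12
1        272       271  A100      59
2        430       302    T4      12
3         34       191    T4      12
4        276       546  A100      59
take first 3 rows:
   loss_x100  params_m   gpu  epochs
0        328       190    T4      12
1        272       271  A100      59
2        430       302    T4      12
group by gpu, sum of loss_x100:
gpu
A100    272
T4      758
Name: loss_x100, dtype: int64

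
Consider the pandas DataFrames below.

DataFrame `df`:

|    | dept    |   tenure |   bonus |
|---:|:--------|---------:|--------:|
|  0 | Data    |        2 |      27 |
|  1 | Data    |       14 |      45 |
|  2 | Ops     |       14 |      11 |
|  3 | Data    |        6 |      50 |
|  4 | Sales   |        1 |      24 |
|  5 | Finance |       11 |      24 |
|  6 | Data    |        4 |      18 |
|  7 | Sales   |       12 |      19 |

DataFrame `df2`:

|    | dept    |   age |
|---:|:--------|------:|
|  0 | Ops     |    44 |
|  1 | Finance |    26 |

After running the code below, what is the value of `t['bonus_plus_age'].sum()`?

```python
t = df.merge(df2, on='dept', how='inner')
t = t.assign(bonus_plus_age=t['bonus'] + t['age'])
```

merge on 'dept' (how='inner') → 2 rows:
      dept  tenure  bonus  age
0      Ops      14     11   44
1  Finance      11     24   26
add column bonus_plus_age = t['bonus'] + t['age']:
      dept  tenure  bonus  age  bonus_plus_age
0      Ops      14     11   44              55
1  Finance      11     24   26              50
Taking the sum of column 'bonus_plus_age' gives 105.

105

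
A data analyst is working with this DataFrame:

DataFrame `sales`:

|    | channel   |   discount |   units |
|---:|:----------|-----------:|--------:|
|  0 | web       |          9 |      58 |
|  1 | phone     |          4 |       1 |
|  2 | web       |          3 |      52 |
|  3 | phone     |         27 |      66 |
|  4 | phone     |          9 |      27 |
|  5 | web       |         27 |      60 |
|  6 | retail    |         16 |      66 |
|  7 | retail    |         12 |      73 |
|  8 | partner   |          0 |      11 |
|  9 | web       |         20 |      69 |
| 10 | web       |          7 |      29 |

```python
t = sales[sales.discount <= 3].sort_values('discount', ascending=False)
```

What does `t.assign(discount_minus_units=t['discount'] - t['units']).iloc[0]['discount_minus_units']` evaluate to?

-49

filter rows where discount <= 3:
   channel  discount  units
2      web         3     52
8  partner         0     11
sort by discount descending:
   channel  discount  units
2      web         3     52
8  partner         0     11
add column discount_minus_units = t['discount'] - t['units']:
   channel  discount  units  discount_minus_units
2      web         3     52                   -49
8  partner         0     11                   -11
The value at position 0, column 'discount_minus_units' is -49.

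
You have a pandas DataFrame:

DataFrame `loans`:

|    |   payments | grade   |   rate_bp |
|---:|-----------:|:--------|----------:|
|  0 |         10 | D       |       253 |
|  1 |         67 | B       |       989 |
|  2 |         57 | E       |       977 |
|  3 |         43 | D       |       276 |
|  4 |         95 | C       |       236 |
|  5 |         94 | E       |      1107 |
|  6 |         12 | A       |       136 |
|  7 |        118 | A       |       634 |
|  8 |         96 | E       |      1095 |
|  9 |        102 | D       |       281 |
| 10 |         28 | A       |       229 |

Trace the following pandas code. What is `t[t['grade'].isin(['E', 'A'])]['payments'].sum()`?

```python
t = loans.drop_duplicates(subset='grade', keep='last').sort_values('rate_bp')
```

drop duplicate grade (keep=last):
    payments grade  rate_bp
1         67     B      989
4         95     C      236
8         96     E     1095
9        102     D      281
10        28     A      229
sort by rate_bp:
    payments grade  rate_bp
10        28     A      229
4         95     C      236
9        102     D      281
1         67     B      989
8         96     E     1095
filter rows where grade in ['E', 'A']:
    payments grade  rate_bp
10        28     A      229
8         96     E     1095
Taking the sum of column 'payments' gives 124.

124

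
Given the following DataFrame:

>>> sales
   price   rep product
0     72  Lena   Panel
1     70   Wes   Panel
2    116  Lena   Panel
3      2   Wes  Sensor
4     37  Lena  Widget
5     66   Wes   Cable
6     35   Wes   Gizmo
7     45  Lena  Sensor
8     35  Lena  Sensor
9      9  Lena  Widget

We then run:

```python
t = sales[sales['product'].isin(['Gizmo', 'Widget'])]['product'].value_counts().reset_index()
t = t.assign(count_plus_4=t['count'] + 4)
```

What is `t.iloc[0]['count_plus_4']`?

6

filter rows where product in ['Gizmo', 'Widget']:
   price   rep product
4     37  Lena  Widget
6     35   Wes   Gizmo
9      9  Lena  Widget
value_counts of product:
product
Widget    2
Gizmo     1
Name: count, dtype: int64
reset_index():
  product  count
0  Widget      2
1   Gizmo      1
add column count_plus_4 = t['count'] + 4:
  product  count  count_plus_4
0  Widget      2             6
1   Gizmo      1             5
So iloc[0]['count_plus_4'] = 6.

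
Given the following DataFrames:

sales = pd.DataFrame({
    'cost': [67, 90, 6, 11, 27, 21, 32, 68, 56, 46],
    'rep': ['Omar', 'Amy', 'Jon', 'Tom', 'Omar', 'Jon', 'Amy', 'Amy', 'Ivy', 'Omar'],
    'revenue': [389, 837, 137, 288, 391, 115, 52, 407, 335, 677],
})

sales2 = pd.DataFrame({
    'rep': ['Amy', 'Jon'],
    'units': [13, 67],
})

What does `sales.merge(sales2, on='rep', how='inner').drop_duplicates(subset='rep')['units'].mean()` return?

merge on 'rep' (how='inner') → 5 rows:
   cost  rep  revenue  units
0    90  Amy      837     13
1     6  Jon      137     67
2    21  Jon      115     67
3    32  Amy       52     13
4    68  Amy      407     13
drop duplicate rep (keep=first):
   cost  rep  revenue  units
0    90  Amy      837     13
1     6  Jon      137     67

40.0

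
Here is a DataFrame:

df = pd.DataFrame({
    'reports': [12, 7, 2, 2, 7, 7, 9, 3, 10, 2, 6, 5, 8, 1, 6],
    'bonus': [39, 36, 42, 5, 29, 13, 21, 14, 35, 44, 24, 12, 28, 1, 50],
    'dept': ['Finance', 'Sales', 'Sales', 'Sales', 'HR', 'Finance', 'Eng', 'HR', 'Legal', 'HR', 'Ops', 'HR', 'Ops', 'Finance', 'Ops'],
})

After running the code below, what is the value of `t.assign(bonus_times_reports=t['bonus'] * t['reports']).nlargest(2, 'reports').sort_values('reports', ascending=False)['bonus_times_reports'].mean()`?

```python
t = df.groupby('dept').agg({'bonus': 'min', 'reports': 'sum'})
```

group by dept: min(bonus), sum(reports):
         bonus  reports
dept                   
Eng         21        9
Finance      1       20
HR          12       17
Legal       35       10
Ops         24       20
Sales        5       11
add column bonus_times_reports = t['bonus'] * t['reports']:
         bonus  reports  bonus_times_reports
dept                                        
Eng         21        9                  189
Finance      1       20                   20
HR          12       17                  204
Legal       35       10                  350
Ops         24       20                  480
Sales        5       11                   55
take 2 rows with largest reports:
         bonus  reports  bonus_times_reports
dept                                        
Finance      1       20                   20
Ops         24       20                  480
sort by reports descending:
         bonus  reports  bonus_times_reports
dept                                        
Finance      1       20                   20
Ops         24       20                  480
So mean() = 250.0.

250.0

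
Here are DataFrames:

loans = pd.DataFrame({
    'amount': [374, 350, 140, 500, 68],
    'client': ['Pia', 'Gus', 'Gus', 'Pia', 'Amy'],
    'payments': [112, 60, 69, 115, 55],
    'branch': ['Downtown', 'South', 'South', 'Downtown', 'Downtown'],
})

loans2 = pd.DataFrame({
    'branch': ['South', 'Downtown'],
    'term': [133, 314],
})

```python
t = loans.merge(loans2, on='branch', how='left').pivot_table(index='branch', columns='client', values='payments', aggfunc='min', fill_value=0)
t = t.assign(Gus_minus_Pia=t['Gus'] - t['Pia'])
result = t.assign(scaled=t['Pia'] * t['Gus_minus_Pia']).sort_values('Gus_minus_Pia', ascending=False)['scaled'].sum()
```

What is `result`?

-12544

merge on 'branch' (how='left') → 5 rows:
   amount client  payments    branch  term
0     374    Pia       112  Downtown   314
1     350    Gus        60     South   133
2     140    Gus        69     South   133
3     500    Pia       115  Downtown   314
4      68    Amy        55  Downtown   314
pivot: rows=branch, cols=client, min(payments):
client    Amy  Gus  Pia
branch                 
Downtown   55    0  112
South       0   60    0
add column Gus_minus_Pia = t['Gus'] - t['Pia']:
client    Amy  Gus  Pia  Gus_minus_Pia
branch                                
Downtown   55    0  112           -112
South       0   60    0             60
add column scaled = t['Pia'] * t['Gus_minus_Pia']:
client    Amy  Gus  Pia  Gus_minus_Pia  scaled
branch                                        
Downtown   55    0  112           -112  -12544
South       0   60    0             60       0
sort by Gus_minus_Pia descending:
client    Amy  Gus  Pia  Gus_minus_Pia  scaled
branch                                        
South       0   60    0             60       0
Downtown   55    0  112           -112  -12544
So sum() = -12544.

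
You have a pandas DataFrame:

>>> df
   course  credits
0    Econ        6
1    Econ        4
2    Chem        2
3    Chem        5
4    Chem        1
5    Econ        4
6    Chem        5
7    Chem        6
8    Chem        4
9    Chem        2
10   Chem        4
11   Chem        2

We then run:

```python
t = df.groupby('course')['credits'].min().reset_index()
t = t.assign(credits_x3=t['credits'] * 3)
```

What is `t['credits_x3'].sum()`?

15

group by course, min of credits:
course
Chem    1
Econ    4
Name: credits, dtype: int64
reset_index():
  course  credits
0   Chem        1
1   Econ        4
add column credits_x3 = t['credits'] * 3:
  course  credits  credits_x3
0   Chem        1           3
1   Econ        4          12
The sum of column 'credits_x3' is 15.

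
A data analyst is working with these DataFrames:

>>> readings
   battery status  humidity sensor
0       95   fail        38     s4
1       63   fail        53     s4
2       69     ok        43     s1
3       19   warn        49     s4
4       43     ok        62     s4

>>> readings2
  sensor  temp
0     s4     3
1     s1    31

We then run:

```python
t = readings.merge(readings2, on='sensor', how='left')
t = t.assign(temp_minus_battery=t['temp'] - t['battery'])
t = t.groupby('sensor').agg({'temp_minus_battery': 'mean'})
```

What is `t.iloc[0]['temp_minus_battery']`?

-38.0

merge on 'sensor' (how='left') → 5 rows:
   battery status  humidity sensor  temp
0       95   fail        38     s4     3
1       63   fail        53     s4     3
2       69     ok        43     s1    31
3       19   warn        49     s4     3
4       43     ok        62     s4     3
add column temp_minus_battery = t['temp'] - t['battery']:
   battery status  humidity sensor  temp  temp_minus_battery
0       95   fail        38     s4     3                 -92
1       63   fail        53     s4     3                 -60
2       69     ok        43     s1    31                 -38
3       19   warn        49     s4     3                 -16
4       43     ok        62     s4     3                 -40
group by sensor, mean of temp_minus_battery:
        temp_minus_battery
sensor                    
s1                   -38.0
s4                   -52.0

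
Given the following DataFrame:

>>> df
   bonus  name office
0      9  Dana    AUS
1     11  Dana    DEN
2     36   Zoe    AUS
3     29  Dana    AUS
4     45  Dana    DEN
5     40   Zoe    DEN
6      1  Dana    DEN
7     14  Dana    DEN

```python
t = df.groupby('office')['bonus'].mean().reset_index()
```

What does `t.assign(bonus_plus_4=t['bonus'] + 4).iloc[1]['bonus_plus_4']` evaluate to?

26.2

group by office, mean of bonus:
office
AUS    24.666667
DEN    22.200000
Name: bonus, dtype: float64
reset_index():
  office      bonus
0    AUS  24.666667
1    DEN  22.200000
add column bonus_plus_4 = t['bonus'] + 4:
  office      bonus  bonus_plus_4
0    AUS  24.666667     28.666667
1    DEN  22.200000     26.200000
value at position 1, column 'bonus_plus_4' → 26.2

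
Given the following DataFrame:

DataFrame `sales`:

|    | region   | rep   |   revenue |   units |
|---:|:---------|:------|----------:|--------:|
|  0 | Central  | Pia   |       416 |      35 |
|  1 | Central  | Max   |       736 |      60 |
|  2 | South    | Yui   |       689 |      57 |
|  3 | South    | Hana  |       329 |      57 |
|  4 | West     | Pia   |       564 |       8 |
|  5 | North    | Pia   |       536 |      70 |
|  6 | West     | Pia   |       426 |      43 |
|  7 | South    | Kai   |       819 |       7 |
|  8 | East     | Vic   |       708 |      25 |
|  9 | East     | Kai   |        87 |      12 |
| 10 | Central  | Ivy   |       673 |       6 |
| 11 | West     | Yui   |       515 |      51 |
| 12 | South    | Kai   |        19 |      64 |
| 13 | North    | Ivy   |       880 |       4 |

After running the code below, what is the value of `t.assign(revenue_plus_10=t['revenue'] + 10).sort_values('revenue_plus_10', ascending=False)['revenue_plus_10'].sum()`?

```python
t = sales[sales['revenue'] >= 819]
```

filter rows where revenue >= 819:
   region  rep  revenue  units
7   South  Kai      819      7
13  North  Ivy      880      4
add column revenue_plus_10 = t['revenue'] + 10:
   region  rep  revenue  units  revenue_plus_10
7   South  Kai      819      7              829
13  North  Ivy      880      4              890
sort by revenue_plus_10 descending:
   region  rep  revenue  units  revenue_plus_10
13  North  Ivy      880      4              890
7   South  Kai      819      7              829

1719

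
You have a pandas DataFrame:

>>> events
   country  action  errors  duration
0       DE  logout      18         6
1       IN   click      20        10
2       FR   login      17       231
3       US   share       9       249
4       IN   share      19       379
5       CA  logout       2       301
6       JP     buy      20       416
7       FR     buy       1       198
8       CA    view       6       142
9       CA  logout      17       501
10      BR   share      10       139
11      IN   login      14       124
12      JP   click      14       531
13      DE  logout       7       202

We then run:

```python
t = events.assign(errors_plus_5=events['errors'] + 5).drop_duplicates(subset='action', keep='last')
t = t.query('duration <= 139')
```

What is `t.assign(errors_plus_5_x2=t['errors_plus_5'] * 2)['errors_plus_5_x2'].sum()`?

68

add column errors_plus_5 = events['errors'] + 5:
   country  action  errors  duration  errors_plus_5
0       DE  logout      18         6             23
1       IN   click      20        10             25
2       FR   login      17       231             22
3       US   share       9       249             14
4       IN   share      19       379             24
5       CA  logout       2       301              7
6       JP     buy      20       416             25
7       FR     buy       1       198              6
8       CA    view       6       142             11
9       CA  logout      17       501             22
10      BR   share      10       139             15
11      IN   login      14       124             19
12      JP   click      14       531             19
13      DE  logout       7       202             12
drop duplicate action (keep=last):
   country  action  errors  duration  errors_plus_5
7       FR     buy       1       198              6
8       CA    view       6       142             11
10      BR   share      10       139             15
11      IN   login      14       124             19
12      JP   click      14       531             19
13      DE  logout       7       202             12
filter rows where duration <= 139:
   country action  errors  duration  errors_plus_5
10      BR  share      10       139             15
11      IN  login      14       124             19
add column errors_plus_5_x2 = t['errors_plus_5'] * 2:
   country action  errors  duration  errors_plus_5  errors_plus_5_x2
10      BR  share      10       139             15                30
11      IN  login      14       124             19                38
The sum of column 'errors_plus_5_x2' is 68.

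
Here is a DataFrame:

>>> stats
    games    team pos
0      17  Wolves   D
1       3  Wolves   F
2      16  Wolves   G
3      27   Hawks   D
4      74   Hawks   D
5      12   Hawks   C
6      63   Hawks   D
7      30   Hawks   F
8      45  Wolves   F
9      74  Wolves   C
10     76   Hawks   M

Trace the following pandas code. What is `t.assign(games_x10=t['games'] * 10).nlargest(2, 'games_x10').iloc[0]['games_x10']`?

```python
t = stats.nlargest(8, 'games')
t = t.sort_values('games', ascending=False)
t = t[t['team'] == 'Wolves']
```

take 8 rows with largest games:
    games    team pos
10     76   Hawks   M
4      74   Hawks   D
9      74  Wolves   C
6      63   Hawks   D
8      45  Wolves   F
7      30   Hawks   F
3      27   Hawks   D
0      17  Wolves   D
sort by games descending:
    games    team pos
10     76   Hawks   M
4      74   Hawks   D
9      74  Wolves   C
6      63   Hawks   D
8      45  Wolves   F
7      30   Hawks   F
3      27   Hawks   D
0      17  Wolves   D
filter rows where team == 'Wolves':
   games    team pos
9     74  Wolves   C
8     45  Wolves   F
0     17  Wolves   D
add column games_x10 = t['games'] * 10:
   games    team pos  games_x10
9     74  Wolves   C        740
8     45  Wolves   F        450
0     17  Wolves   D        170
take 2 rows with largest games_x10:
   games    team pos  games_x10
9     74  Wolves   C        740
8     45  Wolves   F        450
Finally, value at position 0, column 'games_x10' = 740.

740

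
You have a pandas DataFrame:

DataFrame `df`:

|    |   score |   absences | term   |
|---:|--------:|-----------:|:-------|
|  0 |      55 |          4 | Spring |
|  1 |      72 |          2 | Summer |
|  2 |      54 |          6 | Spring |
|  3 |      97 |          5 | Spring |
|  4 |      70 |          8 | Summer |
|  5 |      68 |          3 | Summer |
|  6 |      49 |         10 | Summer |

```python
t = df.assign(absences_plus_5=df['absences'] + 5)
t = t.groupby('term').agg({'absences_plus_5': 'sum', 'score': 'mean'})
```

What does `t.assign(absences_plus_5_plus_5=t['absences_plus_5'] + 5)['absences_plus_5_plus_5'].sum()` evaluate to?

83

add column absences_plus_5 = df['absences'] + 5:
   score  absences    term  absences_plus_5
0     55         4  Spring                9
1     72         2  Summer                7
2     54         6  Spring               11
3     97         5  Spring               10
4     70         8  Summer               13
5     68         3  Summer                8
6     49        10  Summer               15
group by term: sum(absences_plus_5), mean(score):
        absences_plus_5      score
term                              
Spring               30  68.666667
Summer               43  64.750000
add column absences_plus_5_plus_5 = t['absences_plus_5'] + 5:
        absences_plus_5      score  absences_plus_5_plus_5
term                                                      
Spring               30  68.666667                      35
Summer               43  64.750000                      48
Reading off the sum of column 'absences_plus_5_plus_5', we get 83.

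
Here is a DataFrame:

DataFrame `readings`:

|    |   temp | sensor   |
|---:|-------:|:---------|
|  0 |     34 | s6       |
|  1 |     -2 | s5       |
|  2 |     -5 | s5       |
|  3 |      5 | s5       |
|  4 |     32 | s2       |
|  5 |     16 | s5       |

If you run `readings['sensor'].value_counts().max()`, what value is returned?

value_counts of sensor:
sensor
s5    4
s6    1
s2    1
Name: count, dtype: int64

4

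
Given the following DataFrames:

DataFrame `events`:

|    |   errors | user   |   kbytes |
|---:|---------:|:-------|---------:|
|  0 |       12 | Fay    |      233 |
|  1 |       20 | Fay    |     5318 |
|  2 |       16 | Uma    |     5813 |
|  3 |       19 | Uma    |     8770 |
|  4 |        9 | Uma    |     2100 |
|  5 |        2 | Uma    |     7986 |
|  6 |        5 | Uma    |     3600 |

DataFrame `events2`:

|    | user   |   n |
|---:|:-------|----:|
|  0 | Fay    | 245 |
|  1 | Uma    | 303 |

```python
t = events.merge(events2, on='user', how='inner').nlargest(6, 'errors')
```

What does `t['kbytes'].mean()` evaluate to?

4305.66666667

merge on 'user' (how='inner') → 7 rows:
   errors user  kbytes    n
0      12  Fay     233  245
1      20  Fay    5318  245
2      16  Uma    5813  303
3      19  Uma    8770  303
4       9  Uma    2100  303
5       2  Uma    7986  303
6       5  Uma    3600  303
take 6 rows with largest errors:
   errors user  kbytes    n
1      20  Fay    5318  245
3      19  Uma    8770  303
2      16  Uma    5813  303
0      12  Fay     233  245
4       9  Uma    2100  303
6       5  Uma    3600  303
mean of column 'kbytes' → 4305.66666667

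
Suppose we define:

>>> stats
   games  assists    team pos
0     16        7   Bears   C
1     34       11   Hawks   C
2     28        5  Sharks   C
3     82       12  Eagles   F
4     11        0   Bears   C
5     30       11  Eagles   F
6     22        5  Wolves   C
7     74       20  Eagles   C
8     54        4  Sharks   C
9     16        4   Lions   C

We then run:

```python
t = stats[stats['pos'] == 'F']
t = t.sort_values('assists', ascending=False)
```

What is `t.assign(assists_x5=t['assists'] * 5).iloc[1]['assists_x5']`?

filter rows where pos == 'F':
   games  assists    team pos
3     82       12  Eagles   F
5     30       11  Eagles   F
sort by assists descending:
   games  assists    team pos
3     82       12  Eagles   F
5     30       11  Eagles   F
add column assists_x5 = t['assists'] * 5:
   games  assists    team pos  assists_x5
3     82       12  Eagles   F          60
5     30       11  Eagles   F          55
value at position 1, column 'assists_x5' → 55

55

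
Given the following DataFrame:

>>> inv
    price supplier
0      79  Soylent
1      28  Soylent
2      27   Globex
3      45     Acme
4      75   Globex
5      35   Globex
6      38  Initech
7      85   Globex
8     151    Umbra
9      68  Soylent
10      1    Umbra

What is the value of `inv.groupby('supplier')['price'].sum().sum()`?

632

group by supplier, sum of price:
supplier
Acme        45
Globex     222
Initech     38
Soylent    175
Umbra      152
Name: price, dtype: int64
Finally, sum of the resulting series = 632.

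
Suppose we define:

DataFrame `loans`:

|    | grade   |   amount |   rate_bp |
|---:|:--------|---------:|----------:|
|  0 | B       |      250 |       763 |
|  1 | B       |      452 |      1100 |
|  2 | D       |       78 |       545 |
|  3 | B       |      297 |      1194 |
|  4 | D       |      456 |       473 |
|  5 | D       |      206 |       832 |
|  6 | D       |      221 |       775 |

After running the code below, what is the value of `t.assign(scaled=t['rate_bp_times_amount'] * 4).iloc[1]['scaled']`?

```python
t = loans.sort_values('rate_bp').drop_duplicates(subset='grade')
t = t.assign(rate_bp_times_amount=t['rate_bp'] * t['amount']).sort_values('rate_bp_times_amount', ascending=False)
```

763000

sort by rate_bp:
  grade  amount  rate_bp
4     D     456      473
2     D      78      545
0     B     250      763
6     D     221      775
5     D     206      832
1     B     452     1100
3     B     297     1194
drop duplicate grade (keep=first):
  grade  amount  rate_bp
4     D     456      473
0     B     250      763
add column rate_bp_times_amount = t['rate_bp'] * t['amount']:
  grade  amount  rate_bp  rate_bp_times_amount
4     D     456      473                215688
0     B     250      763                190750
sort by rate_bp_times_amount descending:
  grade  amount  rate_bp  rate_bp_times_amount
4     D     456      473                215688
0     B     250      763                190750
add column scaled = t['rate_bp_times_amount'] * 4:
  grade  amount  rate_bp  rate_bp_times_amount  scaled
4     D     456      473                215688  862752
0     B     250      763                190750  763000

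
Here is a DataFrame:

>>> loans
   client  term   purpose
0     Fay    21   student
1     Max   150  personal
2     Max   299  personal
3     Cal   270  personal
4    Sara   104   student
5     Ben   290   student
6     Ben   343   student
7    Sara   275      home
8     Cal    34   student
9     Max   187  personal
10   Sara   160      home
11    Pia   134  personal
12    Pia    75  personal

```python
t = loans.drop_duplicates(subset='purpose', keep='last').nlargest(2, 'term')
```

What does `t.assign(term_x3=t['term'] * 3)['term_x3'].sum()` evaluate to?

705

drop duplicate purpose (keep=last):
   client  term   purpose
8     Cal    34   student
10   Sara   160      home
12    Pia    75  personal
take 2 rows with largest term:
   client  term   purpose
10   Sara   160      home
12    Pia    75  personal
add column term_x3 = t['term'] * 3:
   client  term   purpose  term_x3
10   Sara   160      home      480
12    Pia    75  personal      225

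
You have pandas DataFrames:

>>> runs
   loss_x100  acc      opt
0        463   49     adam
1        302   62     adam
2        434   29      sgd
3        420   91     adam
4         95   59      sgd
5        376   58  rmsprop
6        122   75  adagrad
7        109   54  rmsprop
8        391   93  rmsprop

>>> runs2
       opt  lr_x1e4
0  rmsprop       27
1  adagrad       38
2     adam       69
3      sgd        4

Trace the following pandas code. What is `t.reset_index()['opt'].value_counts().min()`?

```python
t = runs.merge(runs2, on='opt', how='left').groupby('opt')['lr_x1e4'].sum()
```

merge on 'opt' (how='left') → 9 rows:
   loss_x100  acc      opt  lr_x1e4
0        463   49     adam       69
1        302   62     adam       69
2        434   29      sgd        4
3        420   91     adam       69
4         95   59      sgd        4
5        376   58  rmsprop       27
6        122   75  adagrad       38
7        109   54  rmsprop       27
8        391   93  rmsprop       27
group by opt, sum of lr_x1e4:
opt
adagrad     38
adam       207
rmsprop     81
sgd          8
Name: lr_x1e4, dtype: int64
reset_index():
       opt  lr_x1e4
0  adagrad       38
1     adam      207
2  rmsprop       81
3      sgd        8
value_counts of opt:
opt
adagrad    1
adam       1
rmsprop    1
sgd        1
Name: count, dtype: int64
The min of the resulting series is 1.

1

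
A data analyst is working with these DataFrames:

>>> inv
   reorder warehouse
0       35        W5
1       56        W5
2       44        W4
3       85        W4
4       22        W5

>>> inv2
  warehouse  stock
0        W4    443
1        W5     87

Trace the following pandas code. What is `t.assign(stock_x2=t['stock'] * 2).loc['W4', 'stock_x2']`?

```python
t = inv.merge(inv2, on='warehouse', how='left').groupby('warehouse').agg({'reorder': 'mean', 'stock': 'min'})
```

merge on 'warehouse' (how='left') → 5 rows:
   reorder warehouse  stock
0       35        W5     87
1       56        W5     87
2       44        W4    443
3       85        W4    443
4       22        W5     87
group by warehouse: mean(reorder), min(stock):
             reorder  stock
warehouse                  
W4         64.500000    443
W5         37.666667     87
add column stock_x2 = t['stock'] * 2:
             reorder  stock  stock_x2
warehouse                            
W4         64.500000    443       886
W5         37.666667     87       174
Reading off the value at row 'W4', column 'stock_x2', we get 886.

886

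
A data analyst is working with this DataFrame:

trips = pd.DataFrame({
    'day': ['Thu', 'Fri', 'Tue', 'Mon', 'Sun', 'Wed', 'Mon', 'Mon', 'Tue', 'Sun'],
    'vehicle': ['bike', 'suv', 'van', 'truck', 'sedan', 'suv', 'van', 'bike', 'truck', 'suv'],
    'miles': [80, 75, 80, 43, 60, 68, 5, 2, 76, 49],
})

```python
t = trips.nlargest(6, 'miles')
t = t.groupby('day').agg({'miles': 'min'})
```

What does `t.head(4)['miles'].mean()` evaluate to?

take 6 rows with largest miles:
   day vehicle  miles
0  Thu    bike     80
2  Tue     van     80
8  Tue   truck     76
1  Fri     suv     75
5  Wed     suv     68
4  Sun   sedan     60
group by day, min of miles:
     miles
day       
Fri     75
Sun     60
Thu     80
Tue     76
Wed     68
take first 4 rows:
     miles
day       
Fri     75
Sun     60
Thu     80
Tue     76

72.75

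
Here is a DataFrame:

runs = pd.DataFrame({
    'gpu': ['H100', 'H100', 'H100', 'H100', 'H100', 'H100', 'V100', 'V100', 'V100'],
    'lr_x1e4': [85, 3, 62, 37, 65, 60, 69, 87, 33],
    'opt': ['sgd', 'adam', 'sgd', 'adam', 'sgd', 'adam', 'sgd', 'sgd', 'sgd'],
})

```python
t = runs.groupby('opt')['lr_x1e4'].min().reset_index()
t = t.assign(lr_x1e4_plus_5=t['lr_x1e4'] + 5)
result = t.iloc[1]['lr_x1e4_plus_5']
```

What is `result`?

group by opt, min of lr_x1e4:
opt
adam     3
sgd     33
Name: lr_x1e4, dtype: int64
reset_index():
    opt  lr_x1e4
0  adam        3
1   sgd       33
add column lr_x1e4_plus_5 = t['lr_x1e4'] + 5:
    opt  lr_x1e4  lr_x1e4_plus_5
0  adam        3               8
1   sgd       33              38
value at position 1, column 'lr_x1e4_plus_5' → 38

38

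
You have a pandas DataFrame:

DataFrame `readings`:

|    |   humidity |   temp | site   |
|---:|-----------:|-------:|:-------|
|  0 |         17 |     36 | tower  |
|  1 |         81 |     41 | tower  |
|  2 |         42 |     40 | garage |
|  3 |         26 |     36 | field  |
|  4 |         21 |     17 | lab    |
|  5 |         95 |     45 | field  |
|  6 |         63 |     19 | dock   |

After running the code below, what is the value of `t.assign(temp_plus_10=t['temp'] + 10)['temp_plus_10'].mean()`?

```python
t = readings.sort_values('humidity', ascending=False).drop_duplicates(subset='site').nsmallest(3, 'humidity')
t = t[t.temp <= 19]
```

28.0

sort by humidity descending:
   humidity  temp    site
5        95    45   field
1        81    41   tower
6        63    19    dock
2        42    40  garage
3        26    36   field
4        21    17     lab
0        17    36   tower
drop duplicate site (keep=first):
   humidity  temp    site
5        95    45   field
1        81    41   tower
6        63    19    dock
2        42    40  garage
4        21    17     lab
take 3 rows with smallest humidity:
   humidity  temp    site
4        21    17     lab
2        42    40  garage
6        63    19    dock
filter rows where temp <= 19:
   humidity  temp  site
4        21    17   lab
6        63    19  dock
add column temp_plus_10 = t['temp'] + 10:
   humidity  temp  site  temp_plus_10
4        21    17   lab            27
6        63    19  dock            29
The mean of column 'temp_plus_10' is 28.0.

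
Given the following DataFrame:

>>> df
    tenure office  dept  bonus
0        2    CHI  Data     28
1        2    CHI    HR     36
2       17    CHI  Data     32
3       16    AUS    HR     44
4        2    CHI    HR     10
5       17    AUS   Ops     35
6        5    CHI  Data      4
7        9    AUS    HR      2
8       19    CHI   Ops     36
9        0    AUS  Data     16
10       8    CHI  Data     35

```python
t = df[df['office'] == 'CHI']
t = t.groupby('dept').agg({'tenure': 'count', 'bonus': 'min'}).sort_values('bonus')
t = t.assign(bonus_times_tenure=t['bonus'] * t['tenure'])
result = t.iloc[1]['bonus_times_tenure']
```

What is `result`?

20

filter rows where office == 'CHI':
    tenure office  dept  bonus
0        2    CHI  Data     28
1        2    CHI    HR     36
2       17    CHI  Data     32
4        2    CHI    HR     10
6        5    CHI  Data      4
8       19    CHI   Ops     36
10       8    CHI  Data     35
group by dept: count(tenure), min(bonus):
      tenure  bonus
dept               
Data       4      4
HR         2     10
Ops        1     36
sort by bonus:
      tenure  bonus
dept               
Data       4      4
HR         2     10
Ops        1     36
add column bonus_times_tenure = t['bonus'] * t['tenure']:
      tenure  bonus  bonus_times_tenure
dept                                   
Data       4      4                  16
HR         2     10                  20
Ops        1     36                  36
Then the value at position 1, column 'bonus_times_tenure': 20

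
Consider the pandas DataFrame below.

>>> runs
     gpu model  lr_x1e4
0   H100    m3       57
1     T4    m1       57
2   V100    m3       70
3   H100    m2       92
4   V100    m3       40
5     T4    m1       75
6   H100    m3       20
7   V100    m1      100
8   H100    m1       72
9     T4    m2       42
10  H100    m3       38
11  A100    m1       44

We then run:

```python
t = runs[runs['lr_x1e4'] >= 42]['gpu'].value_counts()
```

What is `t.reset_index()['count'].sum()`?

9

filter rows where lr_x1e4 >= 42:
     gpu model  lr_x1e4
0   H100    m3       57
1     T4    m1       57
2   V100    m3       70
3   H100    m2       92
5     T4    m1       75
7   V100    m1      100
8   H100    m1       72
9     T4    m2       42
11  A100    m1       44
value_counts of gpu:
gpu
H100    3
T4      3
V100    2
A100    1
Name: count, dtype: int64
reset_index():
    gpu  count
0  H100      3
1    T4      3
2  V100      2
3  A100      1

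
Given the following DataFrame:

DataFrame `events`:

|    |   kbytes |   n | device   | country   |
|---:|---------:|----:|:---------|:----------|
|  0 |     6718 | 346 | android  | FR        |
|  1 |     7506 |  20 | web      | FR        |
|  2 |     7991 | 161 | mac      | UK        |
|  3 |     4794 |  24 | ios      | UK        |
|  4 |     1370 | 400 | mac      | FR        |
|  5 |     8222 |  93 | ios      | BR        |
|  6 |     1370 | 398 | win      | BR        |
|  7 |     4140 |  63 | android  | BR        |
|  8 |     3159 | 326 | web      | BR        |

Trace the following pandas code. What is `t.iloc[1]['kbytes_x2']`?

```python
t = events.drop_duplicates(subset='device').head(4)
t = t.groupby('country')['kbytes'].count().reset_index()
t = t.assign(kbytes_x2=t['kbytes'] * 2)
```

drop duplicate device (keep=first):
   kbytes    n   device country
0    6718  346  android      FR
1    7506   20      web      FR
2    7991  161      mac      UK
3    4794   24      ios      UK
6    1370  398      win      BR
take first 4 rows:
   kbytes    n   device country
0    6718  346  android      FR
1    7506   20      web      FR
2    7991  161      mac      UK
3    4794   24      ios      UK
group by country, count of kbytes:
country
FR    2
UK    2
Name: kbytes, dtype: int64
reset_index():
  country  kbytes
0      FR       2
1      UK       2
add column kbytes_x2 = t['kbytes'] * 2:
  country  kbytes  kbytes_x2
0      FR       2          4
1      UK       2          4
The value at position 1, column 'kbytes_x2' is 4.

4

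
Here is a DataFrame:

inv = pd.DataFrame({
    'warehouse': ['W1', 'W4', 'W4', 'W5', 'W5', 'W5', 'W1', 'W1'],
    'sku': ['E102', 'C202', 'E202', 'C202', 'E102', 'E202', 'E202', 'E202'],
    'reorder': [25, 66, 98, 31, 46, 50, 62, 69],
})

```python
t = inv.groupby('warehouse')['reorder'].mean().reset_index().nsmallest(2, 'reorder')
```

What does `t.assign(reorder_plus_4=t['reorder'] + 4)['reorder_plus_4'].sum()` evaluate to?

group by warehouse, mean of reorder:
warehouse
W1    52.000000
W4    82.000000
W5    42.333333
Name: reorder, dtype: float64
reset_index():
  warehouse    reorder
0        W1  52.000000
1        W4  82.000000
2        W5  42.333333
take 2 rows with smallest reorder:
  warehouse    reorder
2        W5  42.333333
0        W1  52.000000
add column reorder_plus_4 = t['reorder'] + 4:
  warehouse    reorder  reorder_plus_4
2        W5  42.333333       46.333333
0        W1  52.000000       56.000000
Finally, sum of column 'reorder_plus_4' = 102.333333333.

102.333333333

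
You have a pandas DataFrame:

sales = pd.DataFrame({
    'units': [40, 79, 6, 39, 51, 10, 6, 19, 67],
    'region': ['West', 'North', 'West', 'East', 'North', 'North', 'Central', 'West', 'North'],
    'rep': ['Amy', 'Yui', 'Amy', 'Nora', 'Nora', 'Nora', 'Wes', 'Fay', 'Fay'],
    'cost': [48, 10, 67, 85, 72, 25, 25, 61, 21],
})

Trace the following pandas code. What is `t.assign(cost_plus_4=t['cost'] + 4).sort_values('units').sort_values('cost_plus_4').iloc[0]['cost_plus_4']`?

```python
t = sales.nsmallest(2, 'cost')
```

take 2 rows with smallest cost:
   units region  rep  cost
1     79  North  Yui    10
8     67  North  Fay    21
add column cost_plus_4 = t['cost'] + 4:
   units region  rep  cost  cost_plus_4
1     79  North  Yui    10           14
8     67  North  Fay    21           25
sort by units:
   units region  rep  cost  cost_plus_4
8     67  North  Fay    21           25
1     79  North  Yui    10           14
sort by cost_plus_4:
   units region  rep  cost  cost_plus_4
1     79  North  Yui    10           14
8     67  North  Fay    21           25

14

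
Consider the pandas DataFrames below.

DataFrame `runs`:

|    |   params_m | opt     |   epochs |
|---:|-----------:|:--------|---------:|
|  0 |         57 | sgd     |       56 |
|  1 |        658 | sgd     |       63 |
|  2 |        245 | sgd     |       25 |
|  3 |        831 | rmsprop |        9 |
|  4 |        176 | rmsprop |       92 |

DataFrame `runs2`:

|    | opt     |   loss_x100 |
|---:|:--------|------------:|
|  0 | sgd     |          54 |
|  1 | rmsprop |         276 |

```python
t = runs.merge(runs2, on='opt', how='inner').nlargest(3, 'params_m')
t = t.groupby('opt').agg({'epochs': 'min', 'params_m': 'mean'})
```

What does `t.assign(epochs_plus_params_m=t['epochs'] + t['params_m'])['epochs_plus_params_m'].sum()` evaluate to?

merge on 'opt' (how='inner') → 5 rows:
   params_m      opt  epochs  loss_x100
0        57      sgd      56         54
1       658      sgd      63         54
2       245      sgd      25         54
3       831  rmsprop       9        276
4       176  rmsprop      92        276
take 3 rows with largest params_m:
   params_m      opt  epochs  loss_x100
3       831  rmsprop       9        276
1       658      sgd      63         54
2       245      sgd      25         54
group by opt: min(epochs), mean(params_m):
         epochs  params_m
opt                      
rmsprop       9     831.0
sgd          25     451.5
add column epochs_plus_params_m = t['epochs'] + t['params_m']:
         epochs  params_m  epochs_plus_params_m
opt                                            
rmsprop       9     831.0                 840.0
sgd          25     451.5                 476.5
sum of column 'epochs_plus_params_m' → 1316.5

1316.5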